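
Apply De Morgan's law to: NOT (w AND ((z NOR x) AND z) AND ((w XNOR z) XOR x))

NOT w OR NOT ((z NOR x) AND z) OR NOT ((w XNOR z) XOR x)
De Morgan's: NOT(AND of terms) = OR of negations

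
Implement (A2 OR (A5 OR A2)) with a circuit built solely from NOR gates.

((A2 NOR ((A5 NOR A2) NOR (A5 NOR A2))) NOR (A2 NOR ((A5 NOR A2) NOR (A5 NOR A2))))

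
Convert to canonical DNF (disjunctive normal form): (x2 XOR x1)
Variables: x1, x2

(NOT x1 AND x2) OR (x1 AND NOT x2)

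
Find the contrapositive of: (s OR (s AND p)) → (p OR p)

Contrapositive: NOT (p OR p) → NOT (s OR (s AND p))
Note: A statement and its contrapositive are logically equivalent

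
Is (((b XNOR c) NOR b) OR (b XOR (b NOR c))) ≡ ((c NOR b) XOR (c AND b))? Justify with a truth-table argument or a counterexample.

No. Counterexample: with c=0, b=1, Expression 1 = 1 but Expression 2 = 0.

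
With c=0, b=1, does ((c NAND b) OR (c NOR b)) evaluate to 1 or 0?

Substituting: ((0 NAND 1) OR (0 NOR 1))
= 1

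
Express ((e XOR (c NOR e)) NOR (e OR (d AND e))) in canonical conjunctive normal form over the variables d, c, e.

(d OR c OR e) AND (d OR c OR NOT e) AND (d OR NOT c OR NOT e) AND (NOT d OR c OR e) AND (NOT d OR c OR NOT e) AND (NOT d OR NOT c OR NOT e)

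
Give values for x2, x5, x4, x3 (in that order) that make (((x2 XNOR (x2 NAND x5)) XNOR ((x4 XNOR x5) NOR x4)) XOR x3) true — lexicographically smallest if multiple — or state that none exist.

x2=0, x5=0, x4=0, x3=0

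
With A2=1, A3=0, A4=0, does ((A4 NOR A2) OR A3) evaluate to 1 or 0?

Substituting: ((0 NOR 1) OR 0)
= 0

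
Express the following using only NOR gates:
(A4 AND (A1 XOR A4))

((A4 NOR A4) NOR (((((A1 NOR A4) NOR (A1 NOR A4)) NOR ((A1 NOR A4) NOR (A1 NOR A4))) NOR ((((A1 NOR A1) NOR (A4 NOR A4)) NOR ((A1 NOR A1) NOR (A4 NOR A4))) NOR (((A1 NOR A1) NOR (A4 NOR A4)) NOR ((A1 NOR A1) NOR (A4 NOR A4))))) NOR ((((A1 NOR A4) NOR (A1 NOR A4)) NOR ((A1 NOR A4) NOR (A1 NOR A4))) NOR ((((A1 NOR A1) NOR (A4 NOR A4)) NOR ((A1 NOR A1) NOR (A4 NOR A4))) NOR (((A1 NOR A1) NOR (A4 NOR A4)) NOR ((A1 NOR A1) NOR (A4 NOR A4)))))))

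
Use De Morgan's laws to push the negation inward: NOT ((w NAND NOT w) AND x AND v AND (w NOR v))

NOT (w NAND NOT w) OR NOT x OR NOT v OR NOT (w NOR v)
De Morgan's: NOT(AND of terms) = OR of negations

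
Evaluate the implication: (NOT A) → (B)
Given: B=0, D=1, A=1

Antecedent (NOT A) = 0; consequent (B) = 0.
0 → 0 = 1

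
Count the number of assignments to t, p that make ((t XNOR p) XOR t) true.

Satisfying assignments: (0,0), (1,0)
Count: 2 out of 4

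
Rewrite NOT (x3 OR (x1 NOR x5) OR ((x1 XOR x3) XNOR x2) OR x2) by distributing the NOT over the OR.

NOT x3 AND NOT (x1 NOR x5) AND NOT ((x1 XOR x3) XNOR x2) AND NOT x2
De Morgan's: NOT(OR of terms) = AND of negations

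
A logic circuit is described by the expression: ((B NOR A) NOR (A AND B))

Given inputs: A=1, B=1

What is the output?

Substituting: ((1 NOR 1) NOR (1 AND 1))
= 0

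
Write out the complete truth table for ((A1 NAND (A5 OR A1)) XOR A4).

A4 | A1 | A5 | Output
---------------------
0 | 0 | 0 | 1
0 | 0 | 1 | 1
0 | 1 | 0 | 0
0 | 1 | 1 | 0
1 | 0 | 0 | 0
1 | 0 | 1 | 0
1 | 1 | 0 | 1
1 | 1 | 1 | 1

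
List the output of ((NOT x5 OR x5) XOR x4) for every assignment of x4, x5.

x4 | x5 | Output
----------------
0 | 0 | 1
0 | 1 | 1
1 | 0 | 0
1 | 1 | 0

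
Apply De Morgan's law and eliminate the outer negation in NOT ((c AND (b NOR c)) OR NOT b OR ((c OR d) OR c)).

NOT (c AND (b NOR c)) AND b AND NOT ((c OR d) OR c)
De Morgan's: NOT(OR of terms) = AND of negations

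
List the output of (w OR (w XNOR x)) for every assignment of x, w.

x | w | Output
--------------
0 | 0 | 1
0 | 1 | 1
1 | 0 | 0
1 | 1 | 1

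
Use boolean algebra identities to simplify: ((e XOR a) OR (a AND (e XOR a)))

By absorption (E OR (E AND v) = E):
= (e XOR a)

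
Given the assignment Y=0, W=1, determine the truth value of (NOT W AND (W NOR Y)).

Substituting: (NOT 1 AND (1 NOR 0))
= 0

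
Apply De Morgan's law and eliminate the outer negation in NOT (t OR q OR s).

NOT t AND NOT q AND NOT s
De Morgan's: NOT(OR of terms) = AND of negations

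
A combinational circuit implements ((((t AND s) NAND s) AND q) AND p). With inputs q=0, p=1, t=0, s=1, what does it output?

Substituting: ((((0 AND 1) NAND 1) AND 0) AND 1)
= 0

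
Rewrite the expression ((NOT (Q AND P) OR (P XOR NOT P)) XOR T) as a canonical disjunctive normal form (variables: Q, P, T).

(NOT Q AND NOT P AND NOT T) OR (NOT Q AND P AND NOT T) OR (Q AND NOT P AND NOT T) OR (Q AND P AND NOT T)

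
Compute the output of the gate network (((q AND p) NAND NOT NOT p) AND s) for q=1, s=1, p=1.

Substituting: (((1 AND 1) NAND NOT NOT 1) AND 1)
= 0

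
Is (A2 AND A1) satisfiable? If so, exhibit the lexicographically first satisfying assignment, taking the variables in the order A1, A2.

A1=1, A2=1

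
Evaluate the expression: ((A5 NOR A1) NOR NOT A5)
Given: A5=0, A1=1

Substituting: ((0 NOR 1) NOR NOT 0)
= 0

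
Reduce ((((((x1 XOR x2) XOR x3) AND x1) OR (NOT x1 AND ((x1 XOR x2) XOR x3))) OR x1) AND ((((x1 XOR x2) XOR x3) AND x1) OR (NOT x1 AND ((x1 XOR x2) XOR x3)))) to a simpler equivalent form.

By absorption (E AND (E OR v) = E) then distribution ((E AND v) OR (E AND NOT v) = E):
= ((x1 XOR x2) XOR x3)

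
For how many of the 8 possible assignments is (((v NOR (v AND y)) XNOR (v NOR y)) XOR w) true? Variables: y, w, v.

Satisfying assignments: (0,0,0), (0,0,1), (1,0,1), (1,1,0)
Count: 4 out of 8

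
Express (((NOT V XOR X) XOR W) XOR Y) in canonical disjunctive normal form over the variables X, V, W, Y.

(NOT X AND NOT V AND NOT W AND NOT Y) OR (NOT X AND NOT V AND W AND Y) OR (NOT X AND V AND NOT W AND Y) OR (NOT X AND V AND W AND NOT Y) OR (X AND NOT V AND NOT W AND Y) OR (X AND NOT V AND W AND NOT Y) OR (X AND V AND NOT W AND NOT Y) OR (X AND V AND W AND Y)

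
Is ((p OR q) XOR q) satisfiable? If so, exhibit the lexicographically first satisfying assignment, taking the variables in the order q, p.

q=0, p=1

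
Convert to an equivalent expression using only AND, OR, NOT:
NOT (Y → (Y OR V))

Y AND NOT (Y OR V)
(Negated implication: NOT(A → B) = A AND NOT B)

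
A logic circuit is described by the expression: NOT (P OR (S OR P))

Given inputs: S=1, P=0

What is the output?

Substituting: NOT (0 OR (1 OR 0))
= 0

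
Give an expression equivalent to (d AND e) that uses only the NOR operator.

((d NOR d) NOR (e NOR e))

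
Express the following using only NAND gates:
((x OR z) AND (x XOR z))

((((x NAND x) NAND (z NAND z)) NAND ((x NAND (x NAND z)) NAND (z NAND (x NAND z)))) NAND (((x NAND x) NAND (z NAND z)) NAND ((x NAND (x NAND z)) NAND (z NAND (x NAND z)))))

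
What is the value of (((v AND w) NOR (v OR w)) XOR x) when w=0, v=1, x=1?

Substituting: (((1 AND 0) NOR (1 OR 0)) XOR 1)
= 1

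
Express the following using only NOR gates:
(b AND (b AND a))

((b NOR b) NOR (((b NOR b) NOR (a NOR a)) NOR ((b NOR b) NOR (a NOR a))))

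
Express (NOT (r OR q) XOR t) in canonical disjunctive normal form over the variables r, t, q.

(NOT r AND NOT t AND NOT q) OR (NOT r AND t AND q) OR (r AND t AND NOT q) OR (r AND t AND q)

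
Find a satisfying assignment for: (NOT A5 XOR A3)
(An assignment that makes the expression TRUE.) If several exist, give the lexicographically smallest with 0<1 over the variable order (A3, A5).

A3=0, A5=0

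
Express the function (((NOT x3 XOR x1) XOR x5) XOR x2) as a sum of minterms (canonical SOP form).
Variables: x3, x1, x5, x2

Σm(0, 3, 5, 6, 9, 10, 12, 15) = (NOT x3 AND NOT x1 AND NOT x5 AND NOT x2) OR (NOT x3 AND NOT x1 AND x5 AND x2) OR (NOT x3 AND x1 AND NOT x5 AND x2) OR (NOT x3 AND x1 AND x5 AND NOT x2) OR (x3 AND NOT x1 AND NOT x5 AND x2) OR (x3 AND NOT x1 AND x5 AND NOT x2) OR (x3 AND x1 AND NOT x5 AND NOT x2) OR (x3 AND x1 AND x5 AND x2)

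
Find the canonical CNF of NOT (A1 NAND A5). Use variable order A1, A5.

(A1 OR A5) AND (A1 OR NOT A5) AND (NOT A1 OR A5)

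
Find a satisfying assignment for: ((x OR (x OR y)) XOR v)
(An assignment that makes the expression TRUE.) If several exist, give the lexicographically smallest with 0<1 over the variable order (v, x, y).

v=0, x=0, y=1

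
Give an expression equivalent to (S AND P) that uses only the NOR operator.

((S NOR S) NOR (P NOR P))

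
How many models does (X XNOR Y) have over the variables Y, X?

Satisfying assignments: (0,0), (1,1)
Count: 2 out of 4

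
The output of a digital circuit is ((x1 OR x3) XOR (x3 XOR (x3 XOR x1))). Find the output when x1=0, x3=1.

Substituting: ((0 OR 1) XOR (1 XOR (1 XOR 0)))
= 1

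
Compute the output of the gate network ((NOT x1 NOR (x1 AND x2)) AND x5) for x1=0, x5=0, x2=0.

Substituting: ((NOT 0 NOR (0 AND 0)) AND 0)
= 0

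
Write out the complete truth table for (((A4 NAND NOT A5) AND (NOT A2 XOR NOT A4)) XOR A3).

A4 | A2 | A3 | A5 | Output
--------------------------
0 | 0 | 0 | 0 | 0
0 | 0 | 0 | 1 | 0
0 | 0 | 1 | 0 | 1
0 | 0 | 1 | 1 | 1
0 | 1 | 0 | 0 | 1
0 | 1 | 0 | 1 | 1
0 | 1 | 1 | 0 | 0
0 | 1 | 1 | 1 | 0
1 | 0 | 0 | 0 | 0
1 | 0 | 0 | 1 | 1
1 | 0 | 1 | 0 | 1
1 | 0 | 1 | 1 | 0
1 | 1 | 0 | 0 | 0
1 | 1 | 0 | 1 | 0
1 | 1 | 1 | 0 | 1
1 | 1 | 1 | 1 | 1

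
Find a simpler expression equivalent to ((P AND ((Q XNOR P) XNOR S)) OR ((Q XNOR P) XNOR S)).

By absorption (E OR (E AND v) = E):
= ((Q XNOR P) XNOR S)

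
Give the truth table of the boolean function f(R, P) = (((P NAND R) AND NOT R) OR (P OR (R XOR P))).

R | P | Output
--------------
0 | 0 | 1
0 | 1 | 1
1 | 0 | 1
1 | 1 | 1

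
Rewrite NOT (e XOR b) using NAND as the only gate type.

(((e NAND (e NAND b)) NAND (b NAND (e NAND b))) NAND ((e NAND (e NAND b)) NAND (b NAND (e NAND b))))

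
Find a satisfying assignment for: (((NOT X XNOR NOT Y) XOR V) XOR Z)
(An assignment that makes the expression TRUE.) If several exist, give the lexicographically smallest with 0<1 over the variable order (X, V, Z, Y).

X=0, V=0, Z=0, Y=0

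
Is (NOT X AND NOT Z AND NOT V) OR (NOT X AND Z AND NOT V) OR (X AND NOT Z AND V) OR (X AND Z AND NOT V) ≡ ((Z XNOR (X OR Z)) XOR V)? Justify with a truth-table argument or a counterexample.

Yes, they are equivalent — the two output columns agree on all 8 assignments:
X | Z | V | Expression 1 | Expression 2
---------------------------------------
0 | 0 | 0 | 1 | 1
0 | 0 | 1 | 0 | 0
0 | 1 | 0 | 1 | 1
0 | 1 | 1 | 0 | 0
1 | 0 | 0 | 0 | 0
1 | 0 | 1 | 1 | 1
1 | 1 | 0 | 1 | 1
1 | 1 | 1 | 0 | 0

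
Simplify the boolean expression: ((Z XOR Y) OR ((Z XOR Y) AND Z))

By absorption (E OR (E AND v) = E):
= (Z XOR Y)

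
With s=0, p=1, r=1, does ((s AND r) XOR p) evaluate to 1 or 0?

Substituting: ((0 AND 1) XOR 1)
= 1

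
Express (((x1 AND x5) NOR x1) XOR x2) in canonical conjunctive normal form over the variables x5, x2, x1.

(x5 OR x2 OR NOT x1) AND (x5 OR NOT x2 OR x1) AND (NOT x5 OR x2 OR NOT x1) AND (NOT x5 OR NOT x2 OR x1)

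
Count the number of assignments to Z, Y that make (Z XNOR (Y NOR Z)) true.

Satisfying assignments: (0,1)
Count: 1 out of 4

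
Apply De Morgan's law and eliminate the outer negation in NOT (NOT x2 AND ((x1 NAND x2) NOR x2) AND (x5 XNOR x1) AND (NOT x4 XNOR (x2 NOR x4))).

x2 OR NOT ((x1 NAND x2) NOR x2) OR NOT (x5 XNOR x1) OR NOT (NOT x4 XNOR (x2 NOR x4))
De Morgan's: NOT(AND of terms) = OR of negations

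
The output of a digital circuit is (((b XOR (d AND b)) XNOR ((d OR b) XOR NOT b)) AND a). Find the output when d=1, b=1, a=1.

Substituting: (((1 XOR (1 AND 1)) XNOR ((1 OR 1) XOR NOT 1)) AND 1)
= 0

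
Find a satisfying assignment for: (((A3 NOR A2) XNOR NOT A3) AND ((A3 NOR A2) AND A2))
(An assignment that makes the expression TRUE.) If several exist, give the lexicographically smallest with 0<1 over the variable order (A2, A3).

UNSATISFIABLE - no assignment makes this expression true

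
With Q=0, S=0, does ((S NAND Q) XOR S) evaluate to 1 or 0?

Substituting: ((0 NAND 0) XOR 0)
= 1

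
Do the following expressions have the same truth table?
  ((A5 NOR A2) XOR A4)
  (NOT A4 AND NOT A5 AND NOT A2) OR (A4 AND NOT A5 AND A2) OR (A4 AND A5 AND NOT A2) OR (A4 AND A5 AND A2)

Yes, they are equivalent — the two output columns agree on all 8 assignments:
A4 | A5 | A2 | Expression 1 | Expression 2
------------------------------------------
0 | 0 | 0 | 1 | 1
0 | 0 | 1 | 0 | 0
0 | 1 | 0 | 0 | 0
0 | 1 | 1 | 0 | 0
1 | 0 | 0 | 0 | 0
1 | 0 | 1 | 1 | 1
1 | 1 | 0 | 1 | 1
1 | 1 | 1 | 1 | 1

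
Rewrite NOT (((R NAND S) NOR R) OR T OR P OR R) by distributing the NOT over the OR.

NOT ((R NAND S) NOR R) AND NOT T AND NOT P AND NOT R
De Morgan's: NOT(OR of terms) = AND of negations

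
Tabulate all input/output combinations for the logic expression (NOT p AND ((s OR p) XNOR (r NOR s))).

r | s | p | Output
------------------
0 | 0 | 0 | 0
0 | 0 | 1 | 0
0 | 1 | 0 | 0
0 | 1 | 1 | 0
1 | 0 | 0 | 1
1 | 0 | 1 | 0
1 | 1 | 0 | 0
1 | 1 | 1 | 0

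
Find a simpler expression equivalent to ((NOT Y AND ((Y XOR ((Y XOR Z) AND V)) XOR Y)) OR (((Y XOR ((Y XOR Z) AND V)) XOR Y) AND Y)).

By distribution ((E AND v) OR (E AND NOT v) = E) then XOR self-cancellation ((E XOR v) XOR v = E):
= ((Y XOR Z) AND V)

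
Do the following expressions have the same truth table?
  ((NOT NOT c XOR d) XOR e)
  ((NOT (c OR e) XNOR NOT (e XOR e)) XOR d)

No. Counterexample: with d=0, e=0, c=0, Expression 1 = 0 but Expression 2 = 1.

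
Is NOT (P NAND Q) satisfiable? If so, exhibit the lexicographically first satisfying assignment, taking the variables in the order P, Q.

P=1, Q=1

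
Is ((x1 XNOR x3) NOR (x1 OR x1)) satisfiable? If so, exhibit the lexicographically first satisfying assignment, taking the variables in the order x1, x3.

x1=0, x3=1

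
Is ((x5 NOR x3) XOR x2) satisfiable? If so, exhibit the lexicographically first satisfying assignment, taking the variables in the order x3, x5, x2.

x3=0, x5=0, x2=0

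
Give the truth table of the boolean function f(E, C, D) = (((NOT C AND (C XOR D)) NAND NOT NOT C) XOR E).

E | C | D | Output
------------------
0 | 0 | 0 | 1
0 | 0 | 1 | 1
0 | 1 | 0 | 1
0 | 1 | 1 | 1
1 | 0 | 0 | 0
1 | 0 | 1 | 0
1 | 1 | 0 | 0
1 | 1 | 1 | 0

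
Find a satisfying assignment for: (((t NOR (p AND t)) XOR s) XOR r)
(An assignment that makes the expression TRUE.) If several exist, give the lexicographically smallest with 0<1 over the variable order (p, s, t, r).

p=0, s=0, t=0, r=0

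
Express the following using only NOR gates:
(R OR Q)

((R NOR Q) NOR (R NOR Q))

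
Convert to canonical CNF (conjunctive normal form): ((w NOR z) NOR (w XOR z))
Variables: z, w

(z OR w) AND (z OR NOT w) AND (NOT z OR w)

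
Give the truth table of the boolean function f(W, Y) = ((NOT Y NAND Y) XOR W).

W | Y | Output
--------------
0 | 0 | 1
0 | 1 | 1
1 | 0 | 0
1 | 1 | 0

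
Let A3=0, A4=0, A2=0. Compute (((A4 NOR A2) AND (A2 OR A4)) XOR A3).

Substituting: (((0 NOR 0) AND (0 OR 0)) XOR 0)
= 0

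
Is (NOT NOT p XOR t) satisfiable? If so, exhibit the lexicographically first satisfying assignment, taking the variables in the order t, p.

t=0, p=1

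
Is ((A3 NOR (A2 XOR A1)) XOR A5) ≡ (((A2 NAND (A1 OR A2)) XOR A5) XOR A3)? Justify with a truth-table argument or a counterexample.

No. Counterexample: with A5=0, A2=0, A1=1, A3=0, Expression 1 = 0 but Expression 2 = 1.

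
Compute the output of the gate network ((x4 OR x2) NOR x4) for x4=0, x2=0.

Substituting: ((0 OR 0) NOR 0)
= 1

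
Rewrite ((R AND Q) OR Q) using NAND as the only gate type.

((((R NAND Q) NAND (R NAND Q)) NAND ((R NAND Q) NAND (R NAND Q))) NAND (Q NAND Q))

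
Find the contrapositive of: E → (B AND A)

Contrapositive: NOT (B AND A) → NOT E
Note: A statement and its contrapositive are logically equivalent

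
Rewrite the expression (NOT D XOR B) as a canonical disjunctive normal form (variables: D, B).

(NOT D AND NOT B) OR (D AND B)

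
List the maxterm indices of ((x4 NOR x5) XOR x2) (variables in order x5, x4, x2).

ΠM(1, 2, 4, 6) = (x5 OR x4 OR NOT x2) AND (x5 OR NOT x4 OR x2) AND (NOT x5 OR x4 OR x2) AND (NOT x5 OR NOT x4 OR x2)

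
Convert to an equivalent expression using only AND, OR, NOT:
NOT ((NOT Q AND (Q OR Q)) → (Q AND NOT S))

(NOT Q AND (Q OR Q)) AND NOT (Q AND NOT S)
(Negated implication: NOT(A → B) = A AND NOT B)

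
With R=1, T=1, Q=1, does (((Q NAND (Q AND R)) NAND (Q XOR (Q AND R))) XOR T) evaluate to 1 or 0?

Substituting: (((1 NAND (1 AND 1)) NAND (1 XOR (1 AND 1))) XOR 1)
= 0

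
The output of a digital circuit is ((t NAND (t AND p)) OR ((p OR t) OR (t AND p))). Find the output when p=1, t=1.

Substituting: ((1 NAND (1 AND 1)) OR ((1 OR 1) OR (1 AND 1)))
= 1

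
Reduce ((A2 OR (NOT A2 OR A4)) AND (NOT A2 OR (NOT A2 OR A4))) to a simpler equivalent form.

By distribution ((E OR v) AND (E OR NOT v) = E):
= (NOT A2 OR A4)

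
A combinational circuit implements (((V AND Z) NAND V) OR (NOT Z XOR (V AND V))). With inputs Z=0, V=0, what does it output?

Substituting: (((0 AND 0) NAND 0) OR (NOT 0 XOR (0 AND 0)))
= 1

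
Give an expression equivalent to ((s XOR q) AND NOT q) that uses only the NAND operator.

((((s NAND (s NAND q)) NAND (q NAND (s NAND q))) NAND (q NAND q)) NAND (((s NAND (s NAND q)) NAND (q NAND (s NAND q))) NAND (q NAND q)))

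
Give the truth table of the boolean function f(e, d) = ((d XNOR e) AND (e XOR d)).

e | d | Output
--------------
0 | 0 | 0
0 | 1 | 0
1 | 0 | 0
1 | 1 | 0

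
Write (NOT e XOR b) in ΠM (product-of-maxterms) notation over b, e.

ΠM(1, 2) = (b OR NOT e) AND (NOT b OR e)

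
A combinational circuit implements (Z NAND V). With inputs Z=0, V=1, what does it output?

Substituting: (0 NAND 1)
= 1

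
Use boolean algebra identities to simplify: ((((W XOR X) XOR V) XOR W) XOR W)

By XOR self-cancellation ((E XOR v) XOR v = E):
= ((W XOR X) XOR V)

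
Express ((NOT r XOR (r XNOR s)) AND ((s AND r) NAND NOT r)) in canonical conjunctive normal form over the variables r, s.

(r OR s) AND (NOT r OR s)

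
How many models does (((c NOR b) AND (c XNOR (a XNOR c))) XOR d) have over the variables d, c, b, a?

Satisfying assignments: (0,0,0,1), (1,0,0,0), (1,0,1,0), (1,0,1,1), (1,1,0,0), (1,1,0,1), (1,1,1,0), (1,1,1,1)
Count: 8 out of 16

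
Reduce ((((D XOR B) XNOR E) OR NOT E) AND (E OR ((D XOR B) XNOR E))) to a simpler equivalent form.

By distribution ((E OR v) AND (E OR NOT v) = E):
= ((D XOR B) XNOR E)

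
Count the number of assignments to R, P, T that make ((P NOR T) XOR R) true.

Satisfying assignments: (0,0,0), (1,0,1), (1,1,0), (1,1,1)
Count: 4 out of 8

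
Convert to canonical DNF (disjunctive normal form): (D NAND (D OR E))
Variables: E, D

(NOT E AND NOT D) OR (E AND NOT D)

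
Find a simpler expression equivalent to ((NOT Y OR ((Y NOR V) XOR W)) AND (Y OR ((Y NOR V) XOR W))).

By distribution ((E OR v) AND (E OR NOT v) = E):
= ((Y NOR V) XOR W)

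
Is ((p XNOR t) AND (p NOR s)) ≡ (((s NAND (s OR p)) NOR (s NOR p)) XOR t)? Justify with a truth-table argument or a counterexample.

No. Counterexample: with p=0, s=0, t=0, Expression 1 = 1 but Expression 2 = 0.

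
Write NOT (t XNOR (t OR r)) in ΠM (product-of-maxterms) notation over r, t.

ΠM(0, 1, 3) = (r OR t) AND (r OR NOT t) AND (NOT r OR NOT t)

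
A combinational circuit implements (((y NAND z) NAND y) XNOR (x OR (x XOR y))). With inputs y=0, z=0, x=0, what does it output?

Substituting: (((0 NAND 0) NAND 0) XNOR (0 OR (0 XOR 0)))
= 0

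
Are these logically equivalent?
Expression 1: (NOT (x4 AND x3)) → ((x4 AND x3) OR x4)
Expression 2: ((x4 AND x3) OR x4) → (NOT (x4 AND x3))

No, Converse is not equivalent to original (counterexample: x4=0, x3=0)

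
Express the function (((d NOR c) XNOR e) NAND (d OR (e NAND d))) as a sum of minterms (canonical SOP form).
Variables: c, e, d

Σm(0, 3, 6, 7) = (NOT c AND NOT e AND NOT d) OR (NOT c AND e AND d) OR (c AND e AND NOT d) OR (c AND e AND d)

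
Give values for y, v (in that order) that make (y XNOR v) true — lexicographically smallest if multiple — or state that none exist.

y=0, v=0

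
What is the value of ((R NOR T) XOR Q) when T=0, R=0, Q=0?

Substituting: ((0 NOR 0) XOR 0)
= 1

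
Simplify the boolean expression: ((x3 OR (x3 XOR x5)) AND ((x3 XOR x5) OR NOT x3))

By distribution ((E OR v) AND (E OR NOT v) = E):
= (x3 XOR x5)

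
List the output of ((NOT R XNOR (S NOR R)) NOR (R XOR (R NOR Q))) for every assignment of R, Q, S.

R | Q | S | Output
------------------
0 | 0 | 0 | 0
0 | 0 | 1 | 0
0 | 1 | 0 | 0
0 | 1 | 1 | 1
1 | 0 | 0 | 0
1 | 0 | 1 | 0
1 | 1 | 0 | 0
1 | 1 | 1 | 0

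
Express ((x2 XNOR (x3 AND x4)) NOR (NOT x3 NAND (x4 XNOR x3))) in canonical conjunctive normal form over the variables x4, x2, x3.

(x4 OR x2 OR x3) AND (x4 OR x2 OR NOT x3) AND (x4 OR NOT x2 OR NOT x3) AND (NOT x4 OR x2 OR x3) AND (NOT x4 OR x2 OR NOT x3) AND (NOT x4 OR NOT x2 OR x3) AND (NOT x4 OR NOT x2 OR NOT x3)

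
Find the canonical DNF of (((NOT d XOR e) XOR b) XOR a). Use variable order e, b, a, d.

(NOT e AND NOT b AND NOT a AND NOT d) OR (NOT e AND NOT b AND a AND d) OR (NOT e AND b AND NOT a AND d) OR (NOT e AND b AND a AND NOT d) OR (e AND NOT b AND NOT a AND d) OR (e AND NOT b AND a AND NOT d) OR (e AND b AND NOT a AND NOT d) OR (e AND b AND a AND d)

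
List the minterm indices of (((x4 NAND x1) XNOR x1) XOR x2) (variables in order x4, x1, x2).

Σm(1, 2, 5, 7) = (NOT x4 AND NOT x1 AND x2) OR (NOT x4 AND x1 AND NOT x2) OR (x4 AND NOT x1 AND x2) OR (x4 AND x1 AND x2)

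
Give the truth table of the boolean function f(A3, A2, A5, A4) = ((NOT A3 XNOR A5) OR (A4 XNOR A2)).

A3 | A2 | A5 | A4 | Output
--------------------------
0 | 0 | 0 | 0 | 1
0 | 0 | 0 | 1 | 0
0 | 0 | 1 | 0 | 1
0 | 0 | 1 | 1 | 1
0 | 1 | 0 | 0 | 0
0 | 1 | 0 | 1 | 1
0 | 1 | 1 | 0 | 1
0 | 1 | 1 | 1 | 1
1 | 0 | 0 | 0 | 1
1 | 0 | 0 | 1 | 1
1 | 0 | 1 | 0 | 1
1 | 0 | 1 | 1 | 0
1 | 1 | 0 | 0 | 1
1 | 1 | 0 | 1 | 1
1 | 1 | 1 | 0 | 0
1 | 1 | 1 | 1 | 1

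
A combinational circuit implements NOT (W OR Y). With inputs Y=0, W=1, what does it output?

Substituting: NOT (1 OR 0)
= 0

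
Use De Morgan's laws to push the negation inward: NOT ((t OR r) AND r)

NOT (t OR r) OR NOT r
De Morgan's: NOT(AND of terms) = OR of negations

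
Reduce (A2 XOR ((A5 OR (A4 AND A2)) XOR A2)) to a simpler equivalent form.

By XOR self-cancellation ((E XOR v) XOR v = E):
= (A5 OR (A4 AND A2))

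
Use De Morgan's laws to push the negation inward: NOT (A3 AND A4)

NOT A3 OR NOT A4
De Morgan's: NOT(AND of terms) = OR of negations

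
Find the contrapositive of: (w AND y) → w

Contrapositive: NOT w → NOT (w AND y)
Note: A statement and its contrapositive are logically equivalent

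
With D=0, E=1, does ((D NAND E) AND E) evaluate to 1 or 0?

Substituting: ((0 NAND 1) AND 1)
= 1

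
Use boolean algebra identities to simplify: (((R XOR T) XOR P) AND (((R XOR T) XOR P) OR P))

By absorption (E AND (E OR v) = E):
= ((R XOR T) XOR P)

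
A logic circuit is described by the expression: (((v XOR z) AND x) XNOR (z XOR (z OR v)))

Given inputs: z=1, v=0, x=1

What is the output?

Substituting: (((0 XOR 1) AND 1) XNOR (1 XOR (1 OR 0)))
= 0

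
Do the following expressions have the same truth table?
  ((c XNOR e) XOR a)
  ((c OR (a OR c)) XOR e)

No. Counterexample: with e=0, a=0, c=0, Expression 1 = 1 but Expression 2 = 0.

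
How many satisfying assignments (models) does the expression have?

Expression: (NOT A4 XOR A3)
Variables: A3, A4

Satisfying assignments: (0,0), (1,1)
Count: 2 out of 4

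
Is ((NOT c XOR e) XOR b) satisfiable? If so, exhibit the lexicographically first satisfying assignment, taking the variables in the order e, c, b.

e=0, c=0, b=0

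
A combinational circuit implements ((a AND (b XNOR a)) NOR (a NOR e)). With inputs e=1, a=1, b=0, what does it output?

Substituting: ((1 AND (0 XNOR 1)) NOR (1 NOR 1))
= 1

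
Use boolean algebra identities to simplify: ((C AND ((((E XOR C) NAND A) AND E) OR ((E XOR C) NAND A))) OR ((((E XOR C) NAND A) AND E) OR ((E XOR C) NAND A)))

By absorption (E OR (E AND v) = E) then absorption (E OR (E AND v) = E):
= ((E XOR C) NAND A)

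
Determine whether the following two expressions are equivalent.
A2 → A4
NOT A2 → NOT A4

No, Inverse is not equivalent to original (counterexample: A2=0, A4=1, A1=0)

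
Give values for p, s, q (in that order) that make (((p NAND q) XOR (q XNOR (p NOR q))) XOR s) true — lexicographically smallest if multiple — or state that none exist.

p=0, s=0, q=0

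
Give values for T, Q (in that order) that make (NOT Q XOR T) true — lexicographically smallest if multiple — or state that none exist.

T=0, Q=0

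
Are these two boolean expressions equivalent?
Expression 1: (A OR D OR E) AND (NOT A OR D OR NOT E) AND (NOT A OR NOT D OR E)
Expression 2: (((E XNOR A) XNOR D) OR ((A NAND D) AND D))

Yes, they are equivalent — the two output columns agree on all 8 assignments:
A | D | E | Expression 1 | Expression 2
---------------------------------------
0 | 0 | 0 | 0 | 0
0 | 0 | 1 | 1 | 1
0 | 1 | 0 | 1 | 1
0 | 1 | 1 | 1 | 1
1 | 0 | 0 | 1 | 1
1 | 0 | 1 | 0 | 0
1 | 1 | 0 | 0 | 0
1 | 1 | 1 | 1 | 1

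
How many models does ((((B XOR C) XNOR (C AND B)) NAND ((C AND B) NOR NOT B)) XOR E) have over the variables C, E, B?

Satisfying assignments: (0,0,0), (0,0,1), (1,0,0), (1,0,1)
Count: 4 out of 8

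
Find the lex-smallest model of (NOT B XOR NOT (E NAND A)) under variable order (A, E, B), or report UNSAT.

A=0, E=0, B=0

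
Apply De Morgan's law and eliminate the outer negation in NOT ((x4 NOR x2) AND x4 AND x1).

NOT (x4 NOR x2) OR NOT x4 OR NOT x1
De Morgan's: NOT(AND of terms) = OR of negations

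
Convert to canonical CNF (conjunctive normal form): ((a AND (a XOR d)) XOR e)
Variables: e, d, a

(e OR d OR a) AND (e OR NOT d OR a) AND (e OR NOT d OR NOT a) AND (NOT e OR d OR NOT a)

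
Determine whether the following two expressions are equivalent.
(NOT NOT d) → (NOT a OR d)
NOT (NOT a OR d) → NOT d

Yes, Contrapositive is always equivalent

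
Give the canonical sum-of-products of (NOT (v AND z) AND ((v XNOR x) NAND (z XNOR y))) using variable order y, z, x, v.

Σm(1, 2, 4, 6, 8, 9, 10, 11, 14) = (NOT y AND NOT z AND NOT x AND v) OR (NOT y AND NOT z AND x AND NOT v) OR (NOT y AND z AND NOT x AND NOT v) OR (NOT y AND z AND x AND NOT v) OR (y AND NOT z AND NOT x AND NOT v) OR (y AND NOT z AND NOT x AND v) OR (y AND NOT z AND x AND NOT v) OR (y AND NOT z AND x AND v) OR (y AND z AND x AND NOT v)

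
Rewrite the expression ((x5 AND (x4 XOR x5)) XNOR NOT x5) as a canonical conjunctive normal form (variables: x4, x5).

(x4 OR x5) AND (x4 OR NOT x5) AND (NOT x4 OR x5)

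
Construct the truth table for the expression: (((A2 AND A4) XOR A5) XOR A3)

A5 | A4 | A3 | A2 | Output
--------------------------
0 | 0 | 0 | 0 | 0
0 | 0 | 0 | 1 | 0
0 | 0 | 1 | 0 | 1
0 | 0 | 1 | 1 | 1
0 | 1 | 0 | 0 | 0
0 | 1 | 0 | 1 | 1
0 | 1 | 1 | 0 | 1
0 | 1 | 1 | 1 | 0
1 | 0 | 0 | 0 | 1
1 | 0 | 0 | 1 | 1
1 | 0 | 1 | 0 | 0
1 | 0 | 1 | 1 | 0
1 | 1 | 0 | 0 | 1
1 | 1 | 0 | 1 | 0
1 | 1 | 1 | 0 | 0
1 | 1 | 1 | 1 | 1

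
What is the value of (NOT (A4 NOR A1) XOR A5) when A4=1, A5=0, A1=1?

Substituting: (NOT (1 NOR 1) XOR 0)
= 1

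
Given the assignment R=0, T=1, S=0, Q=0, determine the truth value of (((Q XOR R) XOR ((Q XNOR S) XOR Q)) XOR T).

Substituting: (((0 XOR 0) XOR ((0 XNOR 0) XOR 0)) XOR 1)
= 0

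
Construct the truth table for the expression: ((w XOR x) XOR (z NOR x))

x | w | z | Output
------------------
0 | 0 | 0 | 1
0 | 0 | 1 | 0
0 | 1 | 0 | 0
0 | 1 | 1 | 1
1 | 0 | 0 | 1
1 | 0 | 1 | 1
1 | 1 | 0 | 0
1 | 1 | 1 | 0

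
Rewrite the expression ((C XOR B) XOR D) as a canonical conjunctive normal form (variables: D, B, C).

(D OR B OR C) AND (D OR NOT B OR NOT C) AND (NOT D OR B OR NOT C) AND (NOT D OR NOT B OR C)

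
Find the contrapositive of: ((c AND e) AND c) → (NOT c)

Contrapositive: c → NOT ((c AND e) AND c)
Note: A statement and its contrapositive are logically equivalent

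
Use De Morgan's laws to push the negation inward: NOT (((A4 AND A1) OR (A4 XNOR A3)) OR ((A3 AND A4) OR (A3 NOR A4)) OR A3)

NOT ((A4 AND A1) OR (A4 XNOR A3)) AND NOT ((A3 AND A4) OR (A3 NOR A4)) AND NOT A3
De Morgan's: NOT(OR of terms) = AND of negations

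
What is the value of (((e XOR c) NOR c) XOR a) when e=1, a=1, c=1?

Substituting: (((1 XOR 1) NOR 1) XOR 1)
= 1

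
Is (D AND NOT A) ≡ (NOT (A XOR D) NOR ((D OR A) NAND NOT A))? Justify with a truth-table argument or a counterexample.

Yes, they are equivalent — the two output columns agree on all 4 assignments:
D | A | Expression 1 | Expression 2
-----------------------------------
0 | 0 | 0 | 0
0 | 1 | 0 | 0
1 | 0 | 1 | 1
1 | 1 | 0 | 0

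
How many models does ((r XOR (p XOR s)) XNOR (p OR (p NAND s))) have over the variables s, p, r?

Satisfying assignments: (0,0,1), (0,1,0), (1,0,0), (1,1,1)
Count: 4 out of 8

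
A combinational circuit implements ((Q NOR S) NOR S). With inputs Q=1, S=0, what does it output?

Substituting: ((1 NOR 0) NOR 0)
= 1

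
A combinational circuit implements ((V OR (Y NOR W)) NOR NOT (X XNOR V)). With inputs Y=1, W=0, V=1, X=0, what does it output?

Substituting: ((1 OR (1 NOR 0)) NOR NOT (0 XNOR 1))
= 0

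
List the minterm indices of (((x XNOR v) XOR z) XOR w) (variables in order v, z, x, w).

Σm(0, 3, 5, 6, 9, 10, 12, 15) = (NOT v AND NOT z AND NOT x AND NOT w) OR (NOT v AND NOT z AND x AND w) OR (NOT v AND z AND NOT x AND w) OR (NOT v AND z AND x AND NOT w) OR (v AND NOT z AND NOT x AND w) OR (v AND NOT z AND x AND NOT w) OR (v AND z AND NOT x AND NOT w) OR (v AND z AND x AND w)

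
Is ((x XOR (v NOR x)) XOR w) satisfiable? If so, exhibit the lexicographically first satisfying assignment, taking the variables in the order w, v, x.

w=0, v=0, x=0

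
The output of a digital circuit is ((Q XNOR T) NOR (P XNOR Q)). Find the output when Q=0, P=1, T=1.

Substituting: ((0 XNOR 1) NOR (1 XNOR 0))
= 1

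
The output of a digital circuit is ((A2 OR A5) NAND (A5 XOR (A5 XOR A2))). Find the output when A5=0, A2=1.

Substituting: ((1 OR 0) NAND (0 XOR (0 XOR 1)))
= 0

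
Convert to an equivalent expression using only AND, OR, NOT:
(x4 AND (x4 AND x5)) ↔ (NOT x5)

((x4 AND (x4 AND x5)) AND (NOT x5)) OR (NOT (x4 AND (x4 AND x5)) AND x5)
(Biconditional = both true or both false)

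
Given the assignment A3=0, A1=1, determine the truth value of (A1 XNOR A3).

Substituting: (1 XNOR 0)
= 0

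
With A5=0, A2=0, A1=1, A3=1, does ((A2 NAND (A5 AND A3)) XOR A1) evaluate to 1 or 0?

Substituting: ((0 NAND (0 AND 1)) XOR 1)
= 0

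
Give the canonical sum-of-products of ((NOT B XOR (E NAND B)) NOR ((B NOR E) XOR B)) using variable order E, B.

Σm(2) = (E AND NOT B)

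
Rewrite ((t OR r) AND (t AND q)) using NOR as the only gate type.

((((t NOR r) NOR (t NOR r)) NOR ((t NOR r) NOR (t NOR r))) NOR (((t NOR t) NOR (q NOR q)) NOR ((t NOR t) NOR (q NOR q))))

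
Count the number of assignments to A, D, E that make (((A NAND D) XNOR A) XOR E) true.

Satisfying assignments: (0,0,1), (0,1,1), (1,0,0), (1,1,1)
Count: 4 out of 8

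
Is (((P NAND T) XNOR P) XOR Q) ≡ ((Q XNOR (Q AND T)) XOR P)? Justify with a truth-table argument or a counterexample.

No. Counterexample: with P=0, T=0, Q=0, Expression 1 = 0 but Expression 2 = 1.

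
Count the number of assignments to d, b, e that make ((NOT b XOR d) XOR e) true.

Satisfying assignments: (0,0,0), (0,1,1), (1,0,1), (1,1,0)
Count: 4 out of 8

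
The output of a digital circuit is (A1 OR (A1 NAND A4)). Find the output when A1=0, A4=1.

Substituting: (0 OR (0 NAND 1))
= 1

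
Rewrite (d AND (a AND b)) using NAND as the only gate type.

((d NAND ((a NAND b) NAND (a NAND b))) NAND (d NAND ((a NAND b) NAND (a NAND b))))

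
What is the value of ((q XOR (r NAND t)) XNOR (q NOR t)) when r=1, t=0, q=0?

Substituting: ((0 XOR (1 NAND 0)) XNOR (0 NOR 0))
= 1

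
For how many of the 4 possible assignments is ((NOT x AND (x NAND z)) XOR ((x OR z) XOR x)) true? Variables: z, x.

Satisfying assignments: (0,0)
Count: 1 out of 4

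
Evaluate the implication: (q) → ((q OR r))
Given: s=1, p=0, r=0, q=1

Antecedent (q) = 1; consequent ((q OR r)) = 1.
1 → 1 = 1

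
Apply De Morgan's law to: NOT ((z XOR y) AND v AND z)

NOT (z XOR y) OR NOT v OR NOT z
De Morgan's: NOT(AND of terms) = OR of negations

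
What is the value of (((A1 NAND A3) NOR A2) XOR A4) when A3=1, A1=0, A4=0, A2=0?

Substituting: (((0 NAND 1) NOR 0) XOR 0)
= 0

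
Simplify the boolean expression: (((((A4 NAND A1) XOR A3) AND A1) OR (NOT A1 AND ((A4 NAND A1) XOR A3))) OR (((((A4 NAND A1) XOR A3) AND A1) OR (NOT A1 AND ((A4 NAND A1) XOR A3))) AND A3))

By absorption (E OR (E AND v) = E) then distribution ((E AND v) OR (E AND NOT v) = E):
= ((A4 NAND A1) XOR A3)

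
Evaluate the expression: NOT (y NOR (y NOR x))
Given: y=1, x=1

Substituting: NOT (1 NOR (1 NOR 1))
= 1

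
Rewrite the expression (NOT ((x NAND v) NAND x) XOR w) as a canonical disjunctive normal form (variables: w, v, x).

(NOT w AND NOT v AND x) OR (w AND NOT v AND NOT x) OR (w AND v AND NOT x) OR (w AND v AND x)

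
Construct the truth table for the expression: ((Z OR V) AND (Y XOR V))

Y | V | Z | Output
------------------
0 | 0 | 0 | 0
0 | 0 | 1 | 0
0 | 1 | 0 | 1
0 | 1 | 1 | 1
1 | 0 | 0 | 0
1 | 0 | 1 | 1
1 | 1 | 0 | 0
1 | 1 | 1 | 0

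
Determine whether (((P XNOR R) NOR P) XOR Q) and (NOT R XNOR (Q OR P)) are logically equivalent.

No. Counterexample: with R=0, Q=0, P=1, Expression 1 = 0 but Expression 2 = 1.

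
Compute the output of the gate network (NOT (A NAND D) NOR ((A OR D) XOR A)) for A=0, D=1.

Substituting: (NOT (0 NAND 1) NOR ((0 OR 1) XOR 0))
= 0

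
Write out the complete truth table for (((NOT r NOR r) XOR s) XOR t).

s | r | t | Output
------------------
0 | 0 | 0 | 0
0 | 0 | 1 | 1
0 | 1 | 0 | 0
0 | 1 | 1 | 1
1 | 0 | 0 | 1
1 | 0 | 1 | 0
1 | 1 | 0 | 1
1 | 1 | 1 | 0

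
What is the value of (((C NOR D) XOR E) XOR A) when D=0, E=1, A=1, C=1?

Substituting: (((1 NOR 0) XOR 1) XOR 1)
= 0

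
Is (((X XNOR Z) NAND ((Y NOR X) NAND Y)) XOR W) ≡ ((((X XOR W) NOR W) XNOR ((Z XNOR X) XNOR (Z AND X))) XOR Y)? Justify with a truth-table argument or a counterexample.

No. Counterexample: with W=0, Y=0, Z=0, X=1, Expression 1 = 1 but Expression 2 = 0.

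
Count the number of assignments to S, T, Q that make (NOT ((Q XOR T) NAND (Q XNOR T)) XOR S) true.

Satisfying assignments: (1,0,0), (1,0,1), (1,1,0), (1,1,1)
Count: 4 out of 8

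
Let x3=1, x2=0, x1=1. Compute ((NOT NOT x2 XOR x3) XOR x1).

Substituting: ((NOT NOT 0 XOR 1) XOR 1)
= 0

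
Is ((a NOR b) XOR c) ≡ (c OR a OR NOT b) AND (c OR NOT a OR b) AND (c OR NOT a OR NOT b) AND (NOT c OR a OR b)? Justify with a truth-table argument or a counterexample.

Yes, they are equivalent — the two output columns agree on all 8 assignments:
c | a | b | Expression 1 | Expression 2
---------------------------------------
0 | 0 | 0 | 1 | 1
0 | 0 | 1 | 0 | 0
0 | 1 | 0 | 0 | 0
0 | 1 | 1 | 0 | 0
1 | 0 | 0 | 0 | 0
1 | 0 | 1 | 1 | 1
1 | 1 | 0 | 1 | 1
1 | 1 | 1 | 1 | 1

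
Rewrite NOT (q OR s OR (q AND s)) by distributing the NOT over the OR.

NOT q AND NOT s AND NOT (q AND s)
De Morgan's: NOT(OR of terms) = AND of negations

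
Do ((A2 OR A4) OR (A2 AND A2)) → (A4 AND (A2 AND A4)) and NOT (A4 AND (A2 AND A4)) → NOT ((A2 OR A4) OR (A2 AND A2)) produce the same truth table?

Yes, Contrapositive is always equivalent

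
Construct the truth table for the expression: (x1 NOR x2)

x1 | x2 | Output
----------------
0 | 0 | 1
0 | 1 | 0
1 | 0 | 0
1 | 1 | 0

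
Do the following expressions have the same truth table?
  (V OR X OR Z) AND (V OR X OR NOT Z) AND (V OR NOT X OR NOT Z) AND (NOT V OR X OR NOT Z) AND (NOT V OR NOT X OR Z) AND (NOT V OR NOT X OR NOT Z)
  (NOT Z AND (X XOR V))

Yes, they are equivalent — the two output columns agree on all 8 assignments:
V | X | Z | Expression 1 | Expression 2
---------------------------------------
0 | 0 | 0 | 0 | 0
0 | 0 | 1 | 0 | 0
0 | 1 | 0 | 1 | 1
0 | 1 | 1 | 0 | 0
1 | 0 | 0 | 1 | 1
1 | 0 | 1 | 0 | 0
1 | 1 | 0 | 0 | 0
1 | 1 | 1 | 0 | 0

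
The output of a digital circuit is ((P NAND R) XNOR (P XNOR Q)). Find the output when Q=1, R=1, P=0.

Substituting: ((0 NAND 1) XNOR (0 XNOR 1))
= 0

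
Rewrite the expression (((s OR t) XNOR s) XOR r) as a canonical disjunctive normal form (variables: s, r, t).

(NOT s AND NOT r AND NOT t) OR (NOT s AND r AND t) OR (s AND NOT r AND NOT t) OR (s AND NOT r AND t)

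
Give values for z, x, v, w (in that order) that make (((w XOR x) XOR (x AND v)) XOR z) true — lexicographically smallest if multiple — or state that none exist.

z=0, x=0, v=0, w=1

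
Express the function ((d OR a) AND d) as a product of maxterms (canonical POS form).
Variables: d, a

ΠM(0, 1) = (d OR a) AND (d OR NOT a)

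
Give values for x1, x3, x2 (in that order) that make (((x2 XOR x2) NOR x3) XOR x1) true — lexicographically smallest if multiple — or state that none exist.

x1=0, x3=0, x2=0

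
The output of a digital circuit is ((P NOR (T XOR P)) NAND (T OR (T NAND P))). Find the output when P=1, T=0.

Substituting: ((1 NOR (0 XOR 1)) NAND (0 OR (0 NAND 1)))
= 1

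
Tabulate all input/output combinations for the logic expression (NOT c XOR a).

a | c | Output
--------------
0 | 0 | 1
0 | 1 | 0
1 | 0 | 0
1 | 1 | 1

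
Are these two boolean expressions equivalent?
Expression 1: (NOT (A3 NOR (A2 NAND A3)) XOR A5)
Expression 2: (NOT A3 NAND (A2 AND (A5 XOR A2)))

No. Counterexample: with A2=0, A5=1, A3=0, Expression 1 = 0 but Expression 2 = 1.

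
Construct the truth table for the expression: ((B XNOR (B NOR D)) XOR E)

E | B | D | Output
------------------
0 | 0 | 0 | 0
0 | 0 | 1 | 1
0 | 1 | 0 | 0
0 | 1 | 1 | 0
1 | 0 | 0 | 1
1 | 0 | 1 | 0
1 | 1 | 0 | 1
1 | 1 | 1 | 1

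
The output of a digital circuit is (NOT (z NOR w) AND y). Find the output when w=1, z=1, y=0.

Substituting: (NOT (1 NOR 1) AND 0)
= 0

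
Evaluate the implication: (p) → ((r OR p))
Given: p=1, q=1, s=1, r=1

Antecedent (p) = 1; consequent ((r OR p)) = 1.
1 → 1 = 1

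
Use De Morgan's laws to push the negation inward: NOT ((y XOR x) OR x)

NOT (y XOR x) AND NOT x
De Morgan's: NOT(OR of terms) = AND of negations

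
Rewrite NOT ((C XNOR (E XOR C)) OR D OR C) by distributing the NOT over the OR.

NOT (C XNOR (E XOR C)) AND NOT D AND NOT C
De Morgan's: NOT(OR of terms) = AND of negations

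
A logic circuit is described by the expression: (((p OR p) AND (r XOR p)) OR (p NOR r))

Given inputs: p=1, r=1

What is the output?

Substituting: (((1 OR 1) AND (1 XOR 1)) OR (1 NOR 1))
= 0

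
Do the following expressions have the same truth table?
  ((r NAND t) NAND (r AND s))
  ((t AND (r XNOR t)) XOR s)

No. Counterexample: with t=0, r=0, s=0, Expression 1 = 1 but Expression 2 = 0.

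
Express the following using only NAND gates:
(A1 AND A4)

((A1 NAND A4) NAND (A1 NAND A4))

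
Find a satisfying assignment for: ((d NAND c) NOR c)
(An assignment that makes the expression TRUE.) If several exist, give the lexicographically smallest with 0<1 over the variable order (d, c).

UNSATISFIABLE - no assignment makes this expression true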